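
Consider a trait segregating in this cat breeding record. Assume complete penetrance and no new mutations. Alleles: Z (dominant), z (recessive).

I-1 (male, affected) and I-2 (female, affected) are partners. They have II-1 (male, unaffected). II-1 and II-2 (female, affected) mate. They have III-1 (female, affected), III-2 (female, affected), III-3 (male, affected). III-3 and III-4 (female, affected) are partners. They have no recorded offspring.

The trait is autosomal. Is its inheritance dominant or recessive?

I-1 and I-2 are both affected yet have an unaffected child II-1. Under a recessive model two affected parents are homozygous and every child would be affected, so the trait cannot be recessive.

dominant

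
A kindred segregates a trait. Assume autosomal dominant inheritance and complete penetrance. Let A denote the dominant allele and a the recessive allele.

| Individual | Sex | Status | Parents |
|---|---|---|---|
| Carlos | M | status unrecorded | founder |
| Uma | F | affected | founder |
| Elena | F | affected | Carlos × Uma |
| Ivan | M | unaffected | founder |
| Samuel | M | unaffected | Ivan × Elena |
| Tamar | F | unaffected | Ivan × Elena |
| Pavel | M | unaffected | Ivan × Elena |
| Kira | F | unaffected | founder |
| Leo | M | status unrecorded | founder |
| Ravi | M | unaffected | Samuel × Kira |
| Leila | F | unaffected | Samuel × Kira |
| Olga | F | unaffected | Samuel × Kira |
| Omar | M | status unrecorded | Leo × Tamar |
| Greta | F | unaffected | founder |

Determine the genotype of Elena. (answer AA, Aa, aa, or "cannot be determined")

Aa

From phenotype alone, Elena is AA or Aa.
Elena is affected so carries A and passed a to Samuel (aa), so Elena is Aa.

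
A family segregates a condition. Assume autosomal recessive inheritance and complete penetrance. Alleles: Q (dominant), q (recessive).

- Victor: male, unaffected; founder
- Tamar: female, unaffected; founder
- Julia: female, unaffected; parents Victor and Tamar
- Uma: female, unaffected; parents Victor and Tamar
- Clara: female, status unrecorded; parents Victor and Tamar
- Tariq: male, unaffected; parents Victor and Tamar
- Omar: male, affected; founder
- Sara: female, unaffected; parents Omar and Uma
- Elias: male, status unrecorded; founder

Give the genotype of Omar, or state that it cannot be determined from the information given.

Omar is affected, so Omar is qq.

qq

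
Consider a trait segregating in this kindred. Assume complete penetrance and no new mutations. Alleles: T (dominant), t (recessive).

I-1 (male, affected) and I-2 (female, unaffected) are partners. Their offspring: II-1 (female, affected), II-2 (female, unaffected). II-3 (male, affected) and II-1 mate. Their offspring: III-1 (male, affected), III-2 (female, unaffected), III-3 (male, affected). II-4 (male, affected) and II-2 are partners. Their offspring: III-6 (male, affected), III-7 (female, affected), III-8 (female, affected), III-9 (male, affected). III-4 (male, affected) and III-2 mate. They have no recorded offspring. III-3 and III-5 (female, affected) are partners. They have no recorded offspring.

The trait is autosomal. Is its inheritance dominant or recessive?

dominant

II-3 and II-1 are both affected yet have an unaffected child III-2. Under a recessive model two affected parents are homozygous and every child would be affected, so the trait cannot be recessive.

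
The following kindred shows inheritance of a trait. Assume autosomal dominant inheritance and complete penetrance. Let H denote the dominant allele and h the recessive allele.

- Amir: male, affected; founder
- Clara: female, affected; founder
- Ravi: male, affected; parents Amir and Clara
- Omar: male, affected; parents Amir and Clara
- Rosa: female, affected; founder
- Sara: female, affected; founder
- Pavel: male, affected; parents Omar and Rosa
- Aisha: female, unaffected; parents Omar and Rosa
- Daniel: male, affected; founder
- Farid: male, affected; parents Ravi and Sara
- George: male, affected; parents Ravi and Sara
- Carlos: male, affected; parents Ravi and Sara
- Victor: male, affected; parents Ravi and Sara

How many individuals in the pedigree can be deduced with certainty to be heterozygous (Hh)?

2

Obligate heterozygotes: Omar is affected so carries H and passed h to Aisha (hh), so Omar is Hh; Rosa is affected so carries H and passed h to Aisha (hh), so Rosa is Hh.
Every other individual is either homozygous by phenotype or has at least one consistent homozygous assignment, so the count is 2.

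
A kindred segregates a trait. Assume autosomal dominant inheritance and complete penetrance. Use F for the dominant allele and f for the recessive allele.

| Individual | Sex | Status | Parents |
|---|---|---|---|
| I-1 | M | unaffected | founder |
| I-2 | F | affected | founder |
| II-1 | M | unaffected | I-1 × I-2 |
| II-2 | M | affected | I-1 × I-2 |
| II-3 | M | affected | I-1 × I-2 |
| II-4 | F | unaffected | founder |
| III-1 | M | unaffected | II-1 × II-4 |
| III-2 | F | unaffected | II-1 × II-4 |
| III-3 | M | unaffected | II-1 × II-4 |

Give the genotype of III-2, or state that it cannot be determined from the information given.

III-2 is unaffected, so III-2 is ff.

ff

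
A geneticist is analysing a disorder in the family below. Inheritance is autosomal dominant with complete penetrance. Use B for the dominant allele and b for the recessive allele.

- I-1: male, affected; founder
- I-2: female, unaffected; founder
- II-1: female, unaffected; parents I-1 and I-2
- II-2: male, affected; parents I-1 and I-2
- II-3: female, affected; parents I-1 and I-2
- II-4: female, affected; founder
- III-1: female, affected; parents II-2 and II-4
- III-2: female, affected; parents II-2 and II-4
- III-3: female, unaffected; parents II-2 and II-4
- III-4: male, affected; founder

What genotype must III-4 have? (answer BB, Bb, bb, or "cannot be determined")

cannot be determined

III-4's phenotype allows BB or Bb, and no parent or child forces a single allele at both positions; consistent genotype assignments exist with III-4 as BB or Bb.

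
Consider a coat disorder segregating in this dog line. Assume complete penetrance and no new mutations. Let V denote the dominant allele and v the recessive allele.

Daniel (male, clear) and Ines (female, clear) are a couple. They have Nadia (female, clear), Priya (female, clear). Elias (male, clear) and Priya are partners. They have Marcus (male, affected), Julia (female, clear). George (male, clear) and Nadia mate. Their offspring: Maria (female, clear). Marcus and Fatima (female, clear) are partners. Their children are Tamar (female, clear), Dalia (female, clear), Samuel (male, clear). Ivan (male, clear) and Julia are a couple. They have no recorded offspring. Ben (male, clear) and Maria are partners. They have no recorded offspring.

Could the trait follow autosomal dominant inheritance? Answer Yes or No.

No

Under autosomal dominant, Marcus (affected, male) cannot arise from Elias (clear) × Priya (clear).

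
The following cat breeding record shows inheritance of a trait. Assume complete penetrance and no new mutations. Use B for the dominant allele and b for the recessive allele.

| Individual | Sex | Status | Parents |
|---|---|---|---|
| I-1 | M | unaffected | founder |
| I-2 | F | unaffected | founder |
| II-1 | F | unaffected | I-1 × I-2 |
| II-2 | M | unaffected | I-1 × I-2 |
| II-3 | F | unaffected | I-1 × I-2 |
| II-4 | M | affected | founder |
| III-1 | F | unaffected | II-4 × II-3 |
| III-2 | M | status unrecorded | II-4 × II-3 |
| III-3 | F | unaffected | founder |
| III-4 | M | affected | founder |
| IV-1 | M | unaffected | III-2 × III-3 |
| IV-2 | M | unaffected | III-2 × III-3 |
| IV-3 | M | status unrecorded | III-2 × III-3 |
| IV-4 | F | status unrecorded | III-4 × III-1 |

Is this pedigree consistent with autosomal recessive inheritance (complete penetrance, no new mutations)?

A consistent assignment under autosomal recessive exists: I-1 BB, I-2 BB, II-1 BB, II-2 BB, II-3 BB, II-4 bb, III-1 Bb, III-2 Bb, III-3 BB, III-4 bb, IV-1 BB, IV-2 BB, IV-3 BB, IV-4 Bb.
In this assignment every recorded phenotype matches its genotype and every non-founder's genotype is obtainable from its parents' genotypes, so the pedigree is consistent.

Yes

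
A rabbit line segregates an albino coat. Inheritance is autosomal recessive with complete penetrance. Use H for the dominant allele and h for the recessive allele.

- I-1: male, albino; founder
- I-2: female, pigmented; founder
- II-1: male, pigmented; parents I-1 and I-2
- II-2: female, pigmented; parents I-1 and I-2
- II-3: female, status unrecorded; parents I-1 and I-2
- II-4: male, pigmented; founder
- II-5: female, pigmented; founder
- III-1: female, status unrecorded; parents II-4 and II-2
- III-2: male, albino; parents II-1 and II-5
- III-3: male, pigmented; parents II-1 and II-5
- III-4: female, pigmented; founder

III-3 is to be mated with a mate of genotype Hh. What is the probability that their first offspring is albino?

II-1 is pigmented so carries H and received h from I-1 (hh), so II-1 is Hh.
II-5 is pigmented so carries H and passed h to III-2 (hh), so II-5 is Hh.
III-3 is a pigmented offspring of II-1 (Hh) × II-5 (Hh), whose cross gives 1/4 HH : 1/2 Hh : 1/4 hh; conditioning on being pigmented, III-3 is HH with probability 1/3, Hh with probability 2/3.
Summing over parental genotype combinations, P(offspring is albino) = 2/3·1/4 = 1/6.

1/6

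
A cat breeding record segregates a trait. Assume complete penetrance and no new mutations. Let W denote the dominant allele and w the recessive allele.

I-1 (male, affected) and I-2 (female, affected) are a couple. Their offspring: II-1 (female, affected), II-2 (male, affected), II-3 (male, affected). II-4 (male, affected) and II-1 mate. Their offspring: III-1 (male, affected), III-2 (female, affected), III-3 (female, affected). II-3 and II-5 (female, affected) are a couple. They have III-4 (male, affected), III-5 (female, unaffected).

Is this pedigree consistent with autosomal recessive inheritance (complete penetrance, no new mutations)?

No

Under autosomal recessive, III-5 (unaffected, female) cannot arise from II-3 (affected) × II-5 (affected).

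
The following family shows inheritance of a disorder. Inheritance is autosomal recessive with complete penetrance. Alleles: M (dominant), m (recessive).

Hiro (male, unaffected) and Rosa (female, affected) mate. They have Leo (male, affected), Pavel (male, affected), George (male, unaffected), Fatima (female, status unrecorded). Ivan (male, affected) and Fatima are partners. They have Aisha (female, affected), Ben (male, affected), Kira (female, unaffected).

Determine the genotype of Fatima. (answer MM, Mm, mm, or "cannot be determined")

From phenotype alone, Fatima is MM or Mm or mm.
Fatima passed M to Kira (Mm, whose m came from Ivan) and received m from Rosa (mm), so Fatima is Mm.

Mm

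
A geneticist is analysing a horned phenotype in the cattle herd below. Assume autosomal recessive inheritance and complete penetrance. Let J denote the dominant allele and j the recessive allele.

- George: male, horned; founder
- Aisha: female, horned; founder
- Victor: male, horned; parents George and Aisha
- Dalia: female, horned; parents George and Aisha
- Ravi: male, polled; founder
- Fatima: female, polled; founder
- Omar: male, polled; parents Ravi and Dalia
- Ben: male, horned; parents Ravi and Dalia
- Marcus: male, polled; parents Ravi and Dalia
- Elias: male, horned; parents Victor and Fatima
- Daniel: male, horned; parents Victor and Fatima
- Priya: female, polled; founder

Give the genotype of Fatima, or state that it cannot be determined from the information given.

From phenotype alone, Fatima is JJ or Jj.
Fatima is polled so carries J and passed j to Elias (jj), so Fatima is Jj.

Jj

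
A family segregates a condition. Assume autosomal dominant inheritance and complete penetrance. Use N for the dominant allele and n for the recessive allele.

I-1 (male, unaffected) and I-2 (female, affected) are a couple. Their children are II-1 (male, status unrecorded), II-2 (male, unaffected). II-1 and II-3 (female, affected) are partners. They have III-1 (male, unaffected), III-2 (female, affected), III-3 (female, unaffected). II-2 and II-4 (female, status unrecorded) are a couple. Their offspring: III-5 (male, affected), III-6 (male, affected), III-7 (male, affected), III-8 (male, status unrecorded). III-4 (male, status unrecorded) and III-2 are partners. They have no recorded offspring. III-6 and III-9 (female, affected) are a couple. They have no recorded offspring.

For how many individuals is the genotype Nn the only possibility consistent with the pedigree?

Obligate heterozygotes: I-2 is affected so carries N and passed n to II-2 (nn), so I-2 is Nn; II-3 is affected so carries N and passed n to III-1 (nn), so II-3 is Nn; III-5 is affected so carries N and received n from II-2 (nn), so III-5 is Nn; III-6 is affected so carries N and received n from II-2 (nn), so III-6 is Nn; III-7 is affected so carries N and received n from II-2 (nn), so III-7 is Nn.
Every other individual is either homozygous by phenotype or has at least one consistent homozygous assignment, so the count is 5.

5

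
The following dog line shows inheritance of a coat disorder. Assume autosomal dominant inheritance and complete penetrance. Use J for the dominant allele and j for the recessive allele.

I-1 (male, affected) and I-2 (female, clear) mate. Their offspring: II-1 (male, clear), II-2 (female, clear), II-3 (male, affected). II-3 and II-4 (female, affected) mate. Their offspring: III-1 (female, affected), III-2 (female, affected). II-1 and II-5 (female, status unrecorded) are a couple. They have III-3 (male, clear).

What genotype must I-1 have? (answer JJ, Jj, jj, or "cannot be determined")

From phenotype alone, I-1 is JJ or Jj.
I-1 is affected so carries J and passed j to II-1 (jj), so I-1 is Jj.

Jj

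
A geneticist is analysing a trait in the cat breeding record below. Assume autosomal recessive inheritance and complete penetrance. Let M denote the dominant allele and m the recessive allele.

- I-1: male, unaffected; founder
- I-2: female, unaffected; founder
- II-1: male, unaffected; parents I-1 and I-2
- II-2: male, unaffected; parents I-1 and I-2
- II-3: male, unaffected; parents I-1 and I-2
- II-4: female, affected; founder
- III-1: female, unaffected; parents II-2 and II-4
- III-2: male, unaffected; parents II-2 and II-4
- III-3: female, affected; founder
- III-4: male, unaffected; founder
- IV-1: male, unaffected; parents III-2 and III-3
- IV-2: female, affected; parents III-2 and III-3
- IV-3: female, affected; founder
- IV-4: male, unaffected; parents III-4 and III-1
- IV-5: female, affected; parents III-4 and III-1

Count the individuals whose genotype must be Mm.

4

Obligate heterozygotes: III-1 is unaffected so carries M and received m from II-4 (mm), so III-1 is Mm; III-2 is unaffected so carries M and received m from II-4 (mm), so III-2 is Mm; III-4 is unaffected so carries M and passed m to IV-5 (mm), so III-4 is Mm; IV-1 is unaffected so carries M and received m from III-3 (mm), so IV-1 is Mm.
Every other individual is either homozygous by phenotype or has at least one consistent homozygous assignment, so the count is 4.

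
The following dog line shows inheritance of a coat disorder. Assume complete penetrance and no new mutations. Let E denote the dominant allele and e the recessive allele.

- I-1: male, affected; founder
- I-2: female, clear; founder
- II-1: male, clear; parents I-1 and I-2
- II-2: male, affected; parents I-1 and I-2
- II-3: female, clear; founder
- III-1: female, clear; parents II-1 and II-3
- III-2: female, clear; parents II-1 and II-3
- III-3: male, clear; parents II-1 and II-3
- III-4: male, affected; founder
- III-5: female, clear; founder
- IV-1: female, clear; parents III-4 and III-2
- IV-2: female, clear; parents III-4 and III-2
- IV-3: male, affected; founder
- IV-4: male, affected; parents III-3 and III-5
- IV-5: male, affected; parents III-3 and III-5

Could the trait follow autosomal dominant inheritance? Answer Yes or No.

No

Under autosomal dominant, IV-4 (affected, male) cannot arise from III-3 (clear) × III-5 (clear).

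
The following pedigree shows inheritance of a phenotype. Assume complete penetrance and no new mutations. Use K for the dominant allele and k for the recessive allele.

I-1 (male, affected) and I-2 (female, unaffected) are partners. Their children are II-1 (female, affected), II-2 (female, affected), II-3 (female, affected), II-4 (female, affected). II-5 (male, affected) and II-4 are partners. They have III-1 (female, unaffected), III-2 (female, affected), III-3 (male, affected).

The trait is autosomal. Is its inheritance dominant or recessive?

dominant

II-5 and II-4 are both affected yet have an unaffected child III-1. Under a recessive model two affected parents are homozygous and every child would be affected, so the trait cannot be recessive.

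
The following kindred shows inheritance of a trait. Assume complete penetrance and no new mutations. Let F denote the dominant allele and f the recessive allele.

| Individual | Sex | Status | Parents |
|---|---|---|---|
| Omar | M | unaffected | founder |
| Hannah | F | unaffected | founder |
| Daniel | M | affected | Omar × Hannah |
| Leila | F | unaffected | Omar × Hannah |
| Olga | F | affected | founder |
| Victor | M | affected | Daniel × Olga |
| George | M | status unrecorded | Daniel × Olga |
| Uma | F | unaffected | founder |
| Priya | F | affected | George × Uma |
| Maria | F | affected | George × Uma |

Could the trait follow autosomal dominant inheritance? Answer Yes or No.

Under autosomal dominant, Daniel (affected, male) cannot arise from Omar (unaffected) × Hannah (unaffected).

No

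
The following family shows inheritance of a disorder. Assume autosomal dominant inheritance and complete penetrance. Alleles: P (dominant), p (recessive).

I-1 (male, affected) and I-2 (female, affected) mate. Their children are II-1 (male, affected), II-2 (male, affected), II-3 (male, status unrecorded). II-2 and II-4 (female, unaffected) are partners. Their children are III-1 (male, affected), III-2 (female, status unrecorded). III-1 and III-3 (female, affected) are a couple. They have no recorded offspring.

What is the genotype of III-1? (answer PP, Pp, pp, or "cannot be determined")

Pp

From phenotype alone, III-1 is PP or Pp.
III-1 is affected so carries P and received p from II-4 (pp), so III-1 is Pp.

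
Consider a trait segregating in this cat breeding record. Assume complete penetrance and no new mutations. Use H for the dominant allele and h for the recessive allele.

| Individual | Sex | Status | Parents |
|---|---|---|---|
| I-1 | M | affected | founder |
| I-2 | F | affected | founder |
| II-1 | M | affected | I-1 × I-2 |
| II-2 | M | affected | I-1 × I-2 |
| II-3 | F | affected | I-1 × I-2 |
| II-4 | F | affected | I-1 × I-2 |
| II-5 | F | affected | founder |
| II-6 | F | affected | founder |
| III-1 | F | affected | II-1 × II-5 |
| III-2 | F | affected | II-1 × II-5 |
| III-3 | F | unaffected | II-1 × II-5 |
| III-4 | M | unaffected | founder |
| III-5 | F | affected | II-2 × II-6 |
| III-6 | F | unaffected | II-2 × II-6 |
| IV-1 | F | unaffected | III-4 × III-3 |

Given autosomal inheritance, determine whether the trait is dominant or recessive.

II-1 and II-5 are both affected yet have an unaffected child III-3. Under a recessive model two affected parents are homozygous and every child would be affected, so the trait cannot be recessive.

dominant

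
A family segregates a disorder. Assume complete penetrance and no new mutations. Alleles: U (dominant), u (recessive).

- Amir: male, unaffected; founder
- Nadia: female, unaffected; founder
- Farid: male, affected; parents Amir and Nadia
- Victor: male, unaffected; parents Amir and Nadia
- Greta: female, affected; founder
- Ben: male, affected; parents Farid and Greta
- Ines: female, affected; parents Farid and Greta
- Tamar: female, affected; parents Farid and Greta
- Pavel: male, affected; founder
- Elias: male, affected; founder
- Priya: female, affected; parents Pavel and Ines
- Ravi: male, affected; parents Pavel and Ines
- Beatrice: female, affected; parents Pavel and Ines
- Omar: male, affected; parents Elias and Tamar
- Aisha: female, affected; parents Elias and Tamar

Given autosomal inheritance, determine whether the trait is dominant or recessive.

Amir and Nadia are both unaffected yet have an affected child Farid. Under dominance, an affected child requires at least one affected parent, so the trait cannot be dominant.

recessive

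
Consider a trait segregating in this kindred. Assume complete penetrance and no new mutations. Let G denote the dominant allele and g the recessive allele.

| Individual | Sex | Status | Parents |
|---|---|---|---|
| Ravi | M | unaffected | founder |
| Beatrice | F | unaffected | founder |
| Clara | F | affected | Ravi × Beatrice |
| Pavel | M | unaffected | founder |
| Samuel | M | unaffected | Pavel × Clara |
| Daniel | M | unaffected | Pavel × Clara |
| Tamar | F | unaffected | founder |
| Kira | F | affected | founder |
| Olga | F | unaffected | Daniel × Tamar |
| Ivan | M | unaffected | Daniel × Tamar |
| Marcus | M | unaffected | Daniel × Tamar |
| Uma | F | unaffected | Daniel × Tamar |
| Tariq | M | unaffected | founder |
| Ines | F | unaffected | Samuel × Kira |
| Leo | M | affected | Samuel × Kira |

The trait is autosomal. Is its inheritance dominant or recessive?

recessive

Ravi and Beatrice are both unaffected yet have an affected child Clara. Under dominance, an affected child requires at least one affected parent, so the trait cannot be dominant.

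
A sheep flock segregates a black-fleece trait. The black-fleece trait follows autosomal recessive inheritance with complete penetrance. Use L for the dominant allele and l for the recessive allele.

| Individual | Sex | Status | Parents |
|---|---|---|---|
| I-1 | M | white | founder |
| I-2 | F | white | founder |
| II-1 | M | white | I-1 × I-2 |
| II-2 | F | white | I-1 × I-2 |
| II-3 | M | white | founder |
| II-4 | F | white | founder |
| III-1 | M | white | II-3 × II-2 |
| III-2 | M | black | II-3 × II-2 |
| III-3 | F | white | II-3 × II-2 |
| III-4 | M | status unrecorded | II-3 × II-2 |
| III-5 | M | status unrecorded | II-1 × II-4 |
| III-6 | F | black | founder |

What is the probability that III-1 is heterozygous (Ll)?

2/3

II-3 is white so carries L and passed l to III-2 (ll), so II-3 is Ll.
II-2 is white so carries L and passed l to III-2 (ll), so II-2 is Ll.
Their cross gives offspring ratios 1/4 LL : 1/2 Ll : 1/4 ll. Conditioning on III-1 being white, P(Ll) = 1/2 / 3/4 = 2/3.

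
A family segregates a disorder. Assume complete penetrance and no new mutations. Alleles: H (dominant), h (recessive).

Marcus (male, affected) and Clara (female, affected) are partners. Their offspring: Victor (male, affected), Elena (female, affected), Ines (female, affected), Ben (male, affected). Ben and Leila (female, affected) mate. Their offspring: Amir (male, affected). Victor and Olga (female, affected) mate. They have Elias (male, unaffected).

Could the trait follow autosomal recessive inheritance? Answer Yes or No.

No

Under autosomal recessive, Elias (unaffected, male) cannot arise from Victor (affected) × Olga (affected).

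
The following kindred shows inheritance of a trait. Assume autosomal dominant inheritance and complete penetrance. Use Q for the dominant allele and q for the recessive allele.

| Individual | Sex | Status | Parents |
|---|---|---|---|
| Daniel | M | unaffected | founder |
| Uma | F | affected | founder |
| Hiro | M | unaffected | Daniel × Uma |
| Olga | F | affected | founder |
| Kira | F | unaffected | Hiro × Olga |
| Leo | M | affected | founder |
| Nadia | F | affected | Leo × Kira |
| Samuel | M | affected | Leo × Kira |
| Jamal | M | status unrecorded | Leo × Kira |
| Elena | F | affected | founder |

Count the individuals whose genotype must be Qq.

4

Obligate heterozygotes: Uma is affected so carries Q and passed q to Hiro (qq), so Uma is Qq; Olga is affected so carries Q and passed q to Kira (qq), so Olga is Qq; Nadia is affected so carries Q and received q from Kira (qq), so Nadia is Qq; Samuel is affected so carries Q and received q from Kira (qq), so Samuel is Qq.
Every other individual is either homozygous by phenotype or has at least one consistent homozygous assignment, so the count is 4.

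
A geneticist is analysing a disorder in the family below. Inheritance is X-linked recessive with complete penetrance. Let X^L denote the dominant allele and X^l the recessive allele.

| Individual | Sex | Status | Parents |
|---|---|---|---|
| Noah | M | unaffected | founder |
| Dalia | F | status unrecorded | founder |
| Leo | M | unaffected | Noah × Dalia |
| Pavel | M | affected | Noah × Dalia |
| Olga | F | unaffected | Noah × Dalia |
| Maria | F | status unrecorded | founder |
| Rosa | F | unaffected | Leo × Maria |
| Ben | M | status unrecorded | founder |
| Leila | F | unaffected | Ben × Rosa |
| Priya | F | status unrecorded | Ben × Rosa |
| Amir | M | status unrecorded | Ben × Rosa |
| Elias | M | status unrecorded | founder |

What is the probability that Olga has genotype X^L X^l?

1/2

Noah is unaffected, so Noah is X^L Y.
Dalia passed L to Leo (X^L Y) and passed l to Pavel (X^l Y), so Dalia is X^L X^l.
Their cross gives offspring ratios 1/2 X^L X^L : 1/2 X^L X^l. Conditioning on Olga being unaffected, P(X^L X^l) = 1/2 / 1 = 1/2.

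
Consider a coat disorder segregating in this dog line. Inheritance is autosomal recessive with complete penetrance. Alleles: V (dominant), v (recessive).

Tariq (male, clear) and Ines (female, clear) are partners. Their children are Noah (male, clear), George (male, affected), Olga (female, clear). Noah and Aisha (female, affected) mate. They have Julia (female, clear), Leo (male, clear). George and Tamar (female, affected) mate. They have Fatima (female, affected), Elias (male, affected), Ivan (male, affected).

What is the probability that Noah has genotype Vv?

1/3

Tariq is clear so carries V and passed v to George (vv), so Tariq is Vv.
Ines is clear so carries V and passed v to George (vv), so Ines is Vv.
Their cross gives offspring ratios 1/4 VV : 1/2 Vv : 1/4 vv. Conditioning on Noah being clear, P(Vv) = 1/2 / 3/4 = 2/3 before taking Noah's own offspring into account.
Aisha is affected, so Aisha is vv.
Now use Noah's offspring. Probability of each recorded status — clear daughter Julia: 1/2 if Noah is Vv, 1 if VV; clear son Leo: 1/2 if Noah is Vv, 1 if VV.
Bayes: P(Vv) = 2/3·1/4 / (2/3·1/4 + 1/3·1) = 1/3.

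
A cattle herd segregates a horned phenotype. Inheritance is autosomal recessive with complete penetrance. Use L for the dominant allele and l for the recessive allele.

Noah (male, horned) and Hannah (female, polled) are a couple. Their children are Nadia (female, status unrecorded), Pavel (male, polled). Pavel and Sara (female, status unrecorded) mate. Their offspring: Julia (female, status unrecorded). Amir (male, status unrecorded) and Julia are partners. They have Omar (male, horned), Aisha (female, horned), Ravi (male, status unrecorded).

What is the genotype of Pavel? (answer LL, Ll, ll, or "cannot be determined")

Ll

From phenotype alone, Pavel is LL or Ll.
Pavel is polled so carries L and received l from Noah (ll), so Pavel is Ll.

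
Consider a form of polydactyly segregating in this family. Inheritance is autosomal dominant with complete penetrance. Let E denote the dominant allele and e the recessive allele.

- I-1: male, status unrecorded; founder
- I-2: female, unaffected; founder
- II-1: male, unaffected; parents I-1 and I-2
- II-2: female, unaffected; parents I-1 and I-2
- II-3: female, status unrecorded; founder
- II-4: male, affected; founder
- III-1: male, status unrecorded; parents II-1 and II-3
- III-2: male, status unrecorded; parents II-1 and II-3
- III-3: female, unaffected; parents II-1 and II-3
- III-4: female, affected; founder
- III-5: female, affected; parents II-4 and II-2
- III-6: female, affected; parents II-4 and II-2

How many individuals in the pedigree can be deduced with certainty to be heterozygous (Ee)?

Obligate heterozygotes: III-5 is affected so carries E and received e from II-2 (ee), so III-5 is Ee; III-6 is affected so carries E and received e from II-2 (ee), so III-6 is Ee.
Every other individual is either homozygous by phenotype or has at least one consistent homozygous assignment, so the count is 2.

2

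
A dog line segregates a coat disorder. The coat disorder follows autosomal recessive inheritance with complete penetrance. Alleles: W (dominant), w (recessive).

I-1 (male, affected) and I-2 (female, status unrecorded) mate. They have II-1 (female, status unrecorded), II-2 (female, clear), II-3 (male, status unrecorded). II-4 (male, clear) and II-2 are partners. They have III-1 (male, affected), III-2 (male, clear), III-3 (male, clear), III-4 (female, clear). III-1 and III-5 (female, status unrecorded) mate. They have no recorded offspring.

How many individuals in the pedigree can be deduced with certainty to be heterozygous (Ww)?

2

Obligate heterozygotes: II-2 is clear so carries W and received w from I-1 (ww), so II-2 is Ww; II-4 is clear so carries W and passed w to III-1 (ww), so II-4 is Ww.
Every other individual is either homozygous by phenotype or has at least one consistent homozygous assignment, so the count is 2.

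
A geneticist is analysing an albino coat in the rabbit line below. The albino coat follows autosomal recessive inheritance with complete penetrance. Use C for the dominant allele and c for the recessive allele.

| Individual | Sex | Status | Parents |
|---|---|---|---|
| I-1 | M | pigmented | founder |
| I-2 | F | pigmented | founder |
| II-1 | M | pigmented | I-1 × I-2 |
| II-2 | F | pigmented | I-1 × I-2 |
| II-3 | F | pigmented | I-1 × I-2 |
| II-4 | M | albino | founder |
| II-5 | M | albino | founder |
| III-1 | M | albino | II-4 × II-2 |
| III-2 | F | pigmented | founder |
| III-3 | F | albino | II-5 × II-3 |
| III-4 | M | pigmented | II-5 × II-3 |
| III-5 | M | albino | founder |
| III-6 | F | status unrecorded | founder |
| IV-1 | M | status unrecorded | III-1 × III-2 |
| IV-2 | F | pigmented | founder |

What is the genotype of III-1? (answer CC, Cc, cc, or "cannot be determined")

cc

III-1 is albino, so III-1 is cc.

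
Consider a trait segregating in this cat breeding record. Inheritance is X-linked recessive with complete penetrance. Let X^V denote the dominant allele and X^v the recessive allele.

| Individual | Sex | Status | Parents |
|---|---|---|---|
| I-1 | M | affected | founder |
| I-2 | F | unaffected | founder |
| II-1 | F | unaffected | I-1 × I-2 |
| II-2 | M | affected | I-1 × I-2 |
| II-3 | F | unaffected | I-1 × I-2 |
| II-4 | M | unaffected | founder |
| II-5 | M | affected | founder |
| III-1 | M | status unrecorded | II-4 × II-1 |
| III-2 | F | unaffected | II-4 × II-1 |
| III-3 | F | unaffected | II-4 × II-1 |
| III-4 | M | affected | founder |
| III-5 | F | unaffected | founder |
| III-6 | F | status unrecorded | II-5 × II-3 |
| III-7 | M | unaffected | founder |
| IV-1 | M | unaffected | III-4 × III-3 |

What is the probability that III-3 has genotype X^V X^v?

II-4 is unaffected, so II-4 is X^V Y.
II-1 is unaffected so carries V and received v from I-1 (X^v Y), so II-1 is X^V X^v.
Their cross gives offspring ratios 1/2 X^V X^V : 1/2 X^V X^v. Conditioning on III-3 being unaffected, P(X^V X^v) = 1/2 / 1 = 1/2 before taking III-3's own offspring into account.
III-4 is affected, so III-4 is X^v Y.
Now use III-3's offspring. Probability of each recorded status — unaffected son IV-1: 1/2 if III-3 is X^V X^v, 1 if X^V X^V.
Bayes: P(X^V X^v) = 1/2·1/2 / (1/2·1/2 + 1/2·1) = 1/3.

1/3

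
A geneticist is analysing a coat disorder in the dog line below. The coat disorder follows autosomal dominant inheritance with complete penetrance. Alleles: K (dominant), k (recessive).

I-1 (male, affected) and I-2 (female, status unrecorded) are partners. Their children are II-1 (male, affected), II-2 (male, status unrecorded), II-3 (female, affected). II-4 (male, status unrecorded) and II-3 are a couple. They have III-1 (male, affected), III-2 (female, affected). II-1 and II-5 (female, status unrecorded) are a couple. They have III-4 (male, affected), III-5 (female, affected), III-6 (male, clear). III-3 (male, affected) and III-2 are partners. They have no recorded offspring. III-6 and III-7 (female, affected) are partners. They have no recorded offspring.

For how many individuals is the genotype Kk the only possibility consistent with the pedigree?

Obligate heterozygotes: II-1 is affected so carries K and passed k to III-6 (kk), so II-1 is Kk.
Every other individual is either homozygous by phenotype or has at least one consistent homozygous assignment, so the count is 1.

1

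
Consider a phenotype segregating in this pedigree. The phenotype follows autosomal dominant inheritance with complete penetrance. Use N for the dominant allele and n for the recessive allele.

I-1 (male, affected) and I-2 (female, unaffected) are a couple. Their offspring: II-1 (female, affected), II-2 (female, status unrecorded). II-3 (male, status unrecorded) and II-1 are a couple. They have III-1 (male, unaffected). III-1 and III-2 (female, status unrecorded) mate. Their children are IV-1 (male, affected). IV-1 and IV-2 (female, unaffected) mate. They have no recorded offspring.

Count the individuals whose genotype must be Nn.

2

Obligate heterozygotes: II-1 is affected so carries N and received n from I-2 (nn), so II-1 is Nn; IV-1 is affected so carries N and received n from III-1 (nn), so IV-1 is Nn.
Every other individual is either homozygous by phenotype or has at least one consistent homozygous assignment, so the count is 2.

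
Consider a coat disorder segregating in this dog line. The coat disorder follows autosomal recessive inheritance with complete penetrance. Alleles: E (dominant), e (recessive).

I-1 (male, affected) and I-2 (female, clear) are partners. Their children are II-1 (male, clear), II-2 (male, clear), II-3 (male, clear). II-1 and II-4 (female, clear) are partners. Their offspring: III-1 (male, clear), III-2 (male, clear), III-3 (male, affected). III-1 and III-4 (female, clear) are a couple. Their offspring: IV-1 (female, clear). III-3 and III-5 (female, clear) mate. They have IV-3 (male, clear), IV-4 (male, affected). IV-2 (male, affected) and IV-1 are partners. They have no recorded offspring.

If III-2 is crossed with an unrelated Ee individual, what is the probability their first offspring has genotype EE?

1/3

II-1 is clear so carries E and received e from I-1 (ee), so II-1 is Ee.
II-4 is clear so carries E and passed e to III-3 (ee), so II-4 is Ee.
III-2 is a clear offspring of II-1 (Ee) × II-4 (Ee), whose cross gives 1/4 EE : 1/2 Ee : 1/4 ee; conditioning on being clear, III-2 is EE with probability 1/3, Ee with probability 2/3.
Summing over parental genotype combinations, P(offspring has genotype EE) = 1/3·1/2 + 2/3·1/4 = 1/3.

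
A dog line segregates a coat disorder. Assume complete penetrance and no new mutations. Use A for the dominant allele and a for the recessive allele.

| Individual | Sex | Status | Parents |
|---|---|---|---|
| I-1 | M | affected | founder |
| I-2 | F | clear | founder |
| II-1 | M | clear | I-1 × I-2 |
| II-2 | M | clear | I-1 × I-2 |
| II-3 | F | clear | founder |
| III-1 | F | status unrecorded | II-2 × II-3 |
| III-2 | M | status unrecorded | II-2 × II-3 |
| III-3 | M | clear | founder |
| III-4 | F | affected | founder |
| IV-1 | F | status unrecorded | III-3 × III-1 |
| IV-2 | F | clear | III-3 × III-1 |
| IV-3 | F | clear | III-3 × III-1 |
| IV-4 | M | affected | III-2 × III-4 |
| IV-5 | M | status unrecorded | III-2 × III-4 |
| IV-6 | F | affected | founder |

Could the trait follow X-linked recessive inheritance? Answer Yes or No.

Yes

A consistent assignment under X-linked recessive exists: I-1 X^a Y, I-2 X^A X^A, II-1 X^A Y, II-2 X^A Y, II-3 X^A X^A, III-1 X^A X^A, III-2 X^A Y, III-3 X^A Y, III-4 X^a X^a, IV-1 X^A X^A, IV-2 X^A X^A, IV-3 X^A X^A, IV-4 X^a Y, IV-5 X^a Y, IV-6 X^a X^a.
In this assignment every recorded phenotype matches its genotype and every non-founder's genotype is obtainable from its parents' genotypes, so the pedigree is consistent.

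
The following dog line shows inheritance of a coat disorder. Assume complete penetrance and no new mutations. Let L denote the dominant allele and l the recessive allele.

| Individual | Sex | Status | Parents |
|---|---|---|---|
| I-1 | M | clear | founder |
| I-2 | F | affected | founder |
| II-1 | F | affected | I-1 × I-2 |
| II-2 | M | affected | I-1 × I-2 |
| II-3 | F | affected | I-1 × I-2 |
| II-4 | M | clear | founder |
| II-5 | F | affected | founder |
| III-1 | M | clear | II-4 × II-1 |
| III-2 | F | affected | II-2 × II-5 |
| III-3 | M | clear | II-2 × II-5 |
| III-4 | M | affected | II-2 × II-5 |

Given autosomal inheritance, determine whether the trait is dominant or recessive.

dominant

II-2 and II-5 are both affected yet have a clear child III-3. Under a recessive model two affected parents are homozygous and every child would be affected, so the trait cannot be recessive.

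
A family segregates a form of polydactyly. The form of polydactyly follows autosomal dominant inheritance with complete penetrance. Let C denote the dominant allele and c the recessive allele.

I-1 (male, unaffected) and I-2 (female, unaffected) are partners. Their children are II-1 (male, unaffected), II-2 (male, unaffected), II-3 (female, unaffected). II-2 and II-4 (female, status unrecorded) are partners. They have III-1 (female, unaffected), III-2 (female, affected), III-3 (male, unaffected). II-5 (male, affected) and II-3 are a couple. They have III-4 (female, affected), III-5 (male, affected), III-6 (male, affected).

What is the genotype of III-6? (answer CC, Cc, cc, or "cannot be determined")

Cc

From phenotype alone, III-6 is CC or Cc.
III-6 is affected so carries C and received c from II-3 (cc), so III-6 is Cc.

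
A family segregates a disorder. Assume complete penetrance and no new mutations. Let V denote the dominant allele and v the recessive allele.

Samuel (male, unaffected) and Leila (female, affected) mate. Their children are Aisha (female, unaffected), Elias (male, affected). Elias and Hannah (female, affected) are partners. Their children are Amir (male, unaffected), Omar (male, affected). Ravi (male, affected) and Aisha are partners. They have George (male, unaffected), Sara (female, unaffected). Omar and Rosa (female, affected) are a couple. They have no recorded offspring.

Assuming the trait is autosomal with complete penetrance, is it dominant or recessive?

Elias and Hannah are both affected yet have an unaffected child Amir. Under a recessive model two affected parents are homozygous and every child would be affected, so the trait cannot be recessive.

dominant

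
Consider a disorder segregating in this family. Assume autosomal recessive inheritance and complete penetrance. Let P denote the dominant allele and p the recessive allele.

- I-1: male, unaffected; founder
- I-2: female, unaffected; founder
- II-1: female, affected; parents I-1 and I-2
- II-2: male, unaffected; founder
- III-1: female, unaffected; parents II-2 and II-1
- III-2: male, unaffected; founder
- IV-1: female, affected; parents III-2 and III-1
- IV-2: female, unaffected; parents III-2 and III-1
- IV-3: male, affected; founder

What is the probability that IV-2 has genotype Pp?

2/3

III-2 is unaffected so carries P and passed p to IV-1 (pp), so III-2 is Pp.
III-1 is unaffected so carries P and received p from II-1 (pp), so III-1 is Pp.
Their cross gives offspring ratios 1/4 PP : 1/2 Pp : 1/4 pp. Conditioning on IV-2 being unaffected, P(Pp) = 1/2 / 3/4 = 2/3.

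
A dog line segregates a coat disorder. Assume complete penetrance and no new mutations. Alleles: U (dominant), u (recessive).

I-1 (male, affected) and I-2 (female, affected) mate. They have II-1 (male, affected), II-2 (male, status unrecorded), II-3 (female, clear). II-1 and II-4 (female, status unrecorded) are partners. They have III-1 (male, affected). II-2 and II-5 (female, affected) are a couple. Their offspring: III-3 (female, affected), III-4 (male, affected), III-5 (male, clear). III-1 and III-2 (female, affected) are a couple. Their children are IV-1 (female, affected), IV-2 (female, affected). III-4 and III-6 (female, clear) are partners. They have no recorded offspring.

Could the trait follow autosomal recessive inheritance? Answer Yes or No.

Under autosomal recessive, II-3 (clear, female) cannot arise from I-1 (affected) × I-2 (affected).

No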